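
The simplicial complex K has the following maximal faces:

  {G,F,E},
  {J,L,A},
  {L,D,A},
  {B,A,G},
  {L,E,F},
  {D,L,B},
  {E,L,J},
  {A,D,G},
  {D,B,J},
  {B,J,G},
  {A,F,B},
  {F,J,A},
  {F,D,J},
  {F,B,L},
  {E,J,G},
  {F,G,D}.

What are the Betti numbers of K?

Take the total order A < B < D < E < F < G < J < L on the vertex set. Then K (dimension 2) consists of the simplices:

  0-simplices (8): A, B, D, E, F, G, J, L
  1-simplices (24): AB, AD, AF, AG, AJ, AL, BD, BF, BG, BJ, BL, DF, DG, DJ, DL, EF, EG, EJ, EL, FG, FJ, FL, GJ, JL
  2-simplices (16): ABF, ABG, ADG, ADL, AFJ, AJL, BDJ, BDL, BFL, BGJ, DFG, DFJ, EFG, EFL, EGJ, EJL

so the chain groups are C_0 ≅ Z^8, C_1 ≅ Z^24, C_2 ≅ Z^16.

Boundary ∂_1: C_1 → C_0 is given by ∂[p,q] = [q] − [p].
The 8×24 boundary matrix has rank 7 and Smith normal form diag(1,1,1,1,1,1,1).

Boundary ∂_2: C_2 → C_1 acts by ∂[p,q,r] = [q,r] − [p,r] + [p,q]. For instance
  ∂DFJ = FJ − DJ + DF,
  ∂AFJ = FJ − AJ + AF.
The resulting 24×16 matrix has rank 15, and its Smith normal form has invariant factors (1,1,1,1,1,1,1,1,1,1,1,1,1,1,1).

Reading off H_k = ker ∂_k / im ∂_{k+1}:

  H_0: rank C_0 − rank ∂_1 = 8 − 7 = 1, and the invariant factors of ∂_1 are all 1, so H_0 ≅ Z.
  H_1: rank ker ∂_1 − rank ∂_2 = (24 − 7) − 15 = 2, and the invariant factors of ∂_2 are all 1, so H_1 ≅ Z^2.
  H_2: rank ker ∂_2 − rank ∂_3 = (16 − 15) − 0 = 1, and there is no ∂_3, so H_2 ≅ Z.

Hence the Betti numbers are b_0 = 1, b_1 = 2, b_2 = 1.

b_0 = 1, b_1 = 2, b_2 = 1.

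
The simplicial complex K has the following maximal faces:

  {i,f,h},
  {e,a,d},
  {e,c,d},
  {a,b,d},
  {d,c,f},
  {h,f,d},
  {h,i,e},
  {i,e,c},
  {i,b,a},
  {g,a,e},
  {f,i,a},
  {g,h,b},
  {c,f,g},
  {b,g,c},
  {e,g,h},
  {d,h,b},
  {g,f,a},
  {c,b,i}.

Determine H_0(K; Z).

We work with the vertex ordering a < b < c < d < e < f < g < h < i. The simplices of K, each written with vertices in increasing order, are:

  0-simplices (9): a, b, c, d, e, f, g, h, i
  1-simplices (27): ab, ad, ae, af, ag, ai, bc, bd, bg, bh, bi, cd, ce, cf, cg, ci, de, df, dh, eg, eh, ei, fg, fh, fi, gh, hi
  2-simplices (18): abd, abi, ade, aeg, afg, afi, bcg, bci, bdh, bgh, cde, cdf, cei, cfg, dfh, egh, ehi, fhi

Hence C_0 ≅ Z^9, C_1 ≅ Z^27, C_2 ≅ Z^18.

The boundary map ∂_1: C_1 → C_0 sends each edge [p,q] (with p < q) to q − p. For instance
  ∂bi = i − b.
This gives a 9×27 integer matrix of rank 8; reducing to Smith normal form yields diagonal entries (1,1,1,1,1,1,1,1).

The boundary map ∂_2: C_2 → C_1 maps a triangle to the signed sum of its edges. For instance
  ∂cdf = df − cf + cd,
  ∂ehi = hi − ei + eh.
The 27×18 boundary matrix has rank 17 and Smith normal form diag(1,1,1,1,1,1,1,1,1,1,1,1,1,1,1,1,1).

Computing H_k = (kernel of ∂_k) / (image of ∂_{k+1}):

  H_0: rank C_0 − rank ∂_1 = 9 − 8 = 1, and the invariant factors of ∂_1 are all 1, so H_0 = Z.

H_0 ≅ Z.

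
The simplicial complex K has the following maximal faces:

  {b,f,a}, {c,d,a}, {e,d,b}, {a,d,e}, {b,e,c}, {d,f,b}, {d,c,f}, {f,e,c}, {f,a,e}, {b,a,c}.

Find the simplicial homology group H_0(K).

H_0 = Z.

We work with the vertex ordering a < b < c < d < e < f. The simplices of K, each written with vertices in increasing order, are:

  0-simplices (6): a, b, c, d, e, f
  1-simplices (15): ab, ac, ad, ae, af, bc, bd, be, bf, cd, ce, cf, de, df, ef
  2-simplices (10): abc, abf, acd, ade, aef, bce, bde, bdf, cdf, cef

Hence C_0 ≅ Z^6, C_1 ≅ Z^15, C_2 ≅ Z^10.

∂_1: C_1 → C_0 maps an edge to its endpoints' difference, ∂[p,q] = q − p.
The resulting 6×15 matrix has rank 5, and its Smith normal form has invariant factors (1,1,1,1,1).

Boundary ∂_2: C_2 → C_1 acts by ∂[p,q,r] = [q,r] − [p,r] + [p,q]. For instance
  ∂acd = cd − ad + ac,
  ∂bce = ce − be + bc.
The resulting 15×10 matrix has rank 10, and its Smith normal form has invariant factors (1,1,1,1,1,1,1,1,1,2).

Computing H_k = (kernel of ∂_k) / (image of ∂_{k+1}):

  H_0: rank C_0 − rank ∂_1 = 6 − 5 = 1, and the invariant factors of ∂_1 are all 1, so H_0 = Z.

(K is a triangulation of the real projective plane RP^2.)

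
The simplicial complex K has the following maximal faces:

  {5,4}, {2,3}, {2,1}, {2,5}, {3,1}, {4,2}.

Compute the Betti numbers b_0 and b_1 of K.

Order the vertices as 1 < 2 < 3 < 4 < 5. Listing each simplex with vertices in this order, K has dimension 1 with simplices:

  0-simplices (5): [1], [2], [3], [4], [5]
  1-simplices (6): [1,2], [1,3], [2,3], [2,4], [2,5], [4,5]

Hence C_0 ≅ Z^5, C_1 ≅ Z^6.

The boundary map ∂_1: C_1 → C_0 is given by ∂[p,q] = [q] − [p]. For instance
  ∂[2,4] = [4] − [2].
The 5×6 boundary matrix has rank 4 and Smith normal form diag(1,1,1,1).

From H_k ≅ ker(∂_k) / im(∂_{k+1}) we obtain:

  H_0: rank C_0 − rank ∂_1 = 5 − 4 = 1, and the invariant factors of ∂_1 are all 1, so H_0 = Z.
  H_1: rank ker ∂_1 − rank ∂_2 = (6 − 4) − 0 = 2, and there is no ∂_2, so H_1 = Z^2.

(K is a triangulation of a wedge of 2 circles.)

Hence the Betti numbers are b_0 = 1, b_1 = 2.

b_0 = 1, b_1 = 2.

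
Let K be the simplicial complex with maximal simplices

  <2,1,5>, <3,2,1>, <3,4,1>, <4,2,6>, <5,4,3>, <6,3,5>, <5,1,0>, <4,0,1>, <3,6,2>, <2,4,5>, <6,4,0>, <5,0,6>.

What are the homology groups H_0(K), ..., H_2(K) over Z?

Take the total order 0 < 1 < 2 < 3 < 4 < 5 < 6 on the vertex set. Then K (dimension 2) consists of the simplices:

  0-simplices (7): [0], [1], [2], [3], [4], [5], [6]
  1-simplices (18): [0,1], [0,4], [0,5], [0,6], [1,2], [1,3], [1,4], [1,5], [2,3], [2,4], [2,5], [2,6], [3,4], [3,5], [3,6], [4,5], [4,6], [5,6]
  2-simplices (12): [0,1,4], [0,1,5], [0,4,6], [0,5,6], [1,2,3], [1,2,5], [1,3,4], [2,3,6], [2,4,5], [2,4,6], [3,4,5], [3,5,6]

so the chain groups are C_0 ≅ Z^7, C_1 ≅ Z^18, C_2 ≅ Z^12.

Boundary ∂_1: C_1 → C_0 sends each edge [p,q] (with p < q) to q − p. For instance
  ∂[2,3] = [3] − [2].
The resulting 7×18 matrix has rank 6, and its Smith normal form has invariant factors (1,1,1,1,1,1).

Boundary ∂_2: C_2 → C_1 acts by ∂[p,q,r] = [q,r] − [p,r] + [p,q]. For instance
  ∂[1,2,5] = [2,5] − [1,5] + [1,2],
  ∂[0,5,6] = [5,6] − [0,6] + [0,5].
As a 18×12 matrix over Z this has rank 12, with invariant factors (1,1,1,1,1,1,1,1,1,1,1,2).

Computing H_k = (kernel of ∂_k) / (image of ∂_{k+1}):

  H_0: rank C_0 − rank ∂_1 = 7 − 6 = 1, and the invariant factors of ∂_1 are all 1, so H_0 ≅ Z.
  H_1: rank ker ∂_1 − rank ∂_2 = (18 − 6) − 12 = 0, and ∂_2 has invariant factor 2 > 1, so H_1 ≅ Z/2.
  H_2: rank ker ∂_2 − rank ∂_3 = (12 − 12) − 0 = 0, and there is no ∂_3, so H_2 ≅ 0.

As a check, the Euler characteristic is 7 − 18 + 12 = 1, which agrees with 1 − 0 + 0 = 1.
(K is a triangulation of the real projective plane RP^2.)

H_0 = Z,  H_1 = Z/2,  H_2 = 0.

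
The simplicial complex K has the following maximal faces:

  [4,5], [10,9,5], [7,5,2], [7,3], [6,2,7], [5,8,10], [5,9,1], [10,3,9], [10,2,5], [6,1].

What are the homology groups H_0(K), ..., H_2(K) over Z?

Fix the vertex order 1 < 2 < 3 < 4 < 5 < 6 < 7 < 8 < 9 < 10 and write every simplex with vertices in increasing order. Then dim K = 2 and the simplices of K are:

  0-simplices (10): [1], [2], [3], [4], [5], [6], [7], [8], [9], [10]
  1-simplices (18): [1,5], [1,6], [1,9], [2,5], [2,6], [2,7], [2,10], [3,7], [3,9], [3,10], [4,5], [5,7], [5,8], [5,9], [5,10], [6,7], [8,10], [9,10]
  2-simplices (7): [1,5,9], [2,5,7], [2,5,10], [2,6,7], [3,9,10], [5,8,10], [5,9,10]

Hence C_0 ≅ Z^10, C_1 ≅ Z^18, C_2 ≅ Z^7.

Boundary ∂_1: C_1 → C_0 sends each edge [p,q] (with p < q) to q − p. For instance
  ∂[5,8] = [8] − [5].
As a 10×18 matrix over Z this has rank 9, with invariant factors (1,1,1,1,1,1,1,1,1).

Boundary ∂_2: C_2 → C_1 sends each 2-simplex [p,q,r] to [q,r] − [p,r] + [p,q]. For instance
  ∂[2,6,7] = [6,7] − [2,7] + [2,6],
  ∂[1,5,9] = [5,9] − [1,9] + [1,5].
This gives a 18×7 integer matrix of rank 7; reducing to Smith normal form yields diagonal entries (1,1,1,1,1,1,1).

Now H_k = ker ∂_k / im ∂_{k+1}, so:

  H_0: rank C_0 − rank ∂_1 = 10 − 9 = 1, and the invariant factors of ∂_1 are all 1, so H_0 = Z.
  H_1: rank ker ∂_1 − rank ∂_2 = (18 − 9) − 7 = 2, and the invariant factors of ∂_2 are all 1, so H_1 = Z^2.
  H_2: rank ker ∂_2 − rank ∂_3 = (7 − 7) − 0 = 0, and there is no ∂_3, so H_2 = 0.

As a check, the Euler characteristic is 10 − 18 + 7 = -1, which agrees with 1 − 2 + 0 = -1.

H_0 = Z,  H_1 = Z^2,  H_2 = 0.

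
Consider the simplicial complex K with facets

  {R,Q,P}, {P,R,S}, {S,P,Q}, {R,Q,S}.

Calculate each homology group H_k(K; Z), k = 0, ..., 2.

Fix the vertex order P < Q < R < S and write every simplex with vertices in increasing order. Then dim K = 2 and the simplices of K are:

  0-simplices (4): P, Q, R, S
  1-simplices (6): PQ, PR, PS, QR, QS, RS
  2-simplices (4): PQR, PQS, PRS, QRS

so the chain groups are C_0 ≅ Z^4, C_1 ≅ Z^6, C_2 ≅ Z^4.

Boundary ∂_1: C_1 → C_0 is given by ∂[p,q] = [q] − [p]. For instance
  ∂QR = R − Q.
As a 4×6 matrix over Z this has rank 3, with invariant factors (1,1,1).

∂_2: C_2 → C_1 maps a triangle to the signed sum of its edges. For instance
  ∂PRS = RS − PS + PR,
  ∂PQR = QR − PR + PQ.
This gives a 6×4 integer matrix of rank 3; reducing to Smith normal form yields diagonal entries (1,1,1).

Computing H_k = (kernel of ∂_k) / (image of ∂_{k+1}):

  H_0: rank C_0 − rank ∂_1 = 4 − 3 = 1, and the invariant factors of ∂_1 are all 1, so H_0 = Z.
  H_1: rank ker ∂_1 − rank ∂_2 = (6 − 3) − 3 = 0, and the invariant factors of ∂_2 are all 1, so H_1 = 0.
  H_2: rank ker ∂_2 − rank ∂_3 = (4 − 3) − 0 = 1, and there is no ∂_3, so H_2 = Z.

As a check, the Euler characteristic is 4 − 6 + 4 = 2, which agrees with 1 − 0 + 1 = 2.

H_0 ≅ Z,  H_1 = 0,  H_2 ≅ Z.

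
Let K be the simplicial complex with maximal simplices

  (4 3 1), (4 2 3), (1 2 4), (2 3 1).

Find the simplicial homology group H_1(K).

Take the total order 1 < 2 < 3 < 4 on the vertex set. Then K (dimension 2) consists of the simplices:

  0-simplices (4): [1], [2], [3], [4]
  1-simplices (6): [1,2], [1,3], [1,4], [2,3], [2,4], [3,4]
  2-simplices (4): [1,2,3], [1,2,4], [1,3,4], [2,3,4]

so the chain groups are C_0 ≅ Z^4, C_1 ≅ Z^6, C_2 ≅ Z^4.

The boundary map ∂_1: C_1 → C_0 is given by ∂[p,q] = [q] − [p]. For instance
  ∂[1,3] = [3] − [1].
The 4×6 boundary matrix has rank 3 and Smith normal form diag(1,1,1).

Boundary ∂_2: C_2 → C_1 sends each 2-simplex [p,q,r] to [q,r] − [p,r] + [p,q]. For instance
  ∂[1,2,3] = [2,3] − [1,3] + [1,2],
  ∂[1,2,4] = [2,4] − [1,4] + [1,2].
As a 6×4 matrix over Z this has rank 3, with invariant factors (1,1,1).

Reading off H_k = ker ∂_k / im ∂_{k+1}:

  H_1: rank ker ∂_1 − rank ∂_2 = (6 − 3) − 3 = 0, and the invariant factors of ∂_2 are all 1, so H_1 = 0.

(K is a triangulation of the 2-sphere S^2.)

H_1 = 0.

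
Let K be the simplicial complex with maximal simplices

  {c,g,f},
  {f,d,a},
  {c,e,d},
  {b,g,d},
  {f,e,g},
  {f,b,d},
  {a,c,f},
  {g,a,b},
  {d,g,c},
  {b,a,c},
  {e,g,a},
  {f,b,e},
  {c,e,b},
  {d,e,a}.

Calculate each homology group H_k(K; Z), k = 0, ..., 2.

H_0 = Z,  H_1 = Z^2,  H_2 = Z.

Take the total order a < b < c < d < e < f < g on the vertex set. Then K (dimension 2) consists of the simplices:

  0-simplices (7): a, b, c, d, e, f, g
  1-simplices (21): ab, ac, ad, ae, af, ag, bc, bd, be, bf, bg, cd, ce, cf, cg, de, df, dg, ef, eg, fg
  2-simplices (14): abc, abg, acf, ade, adf, aeg, bce, bdf, bdg, bef, cde, cdg, cfg, efg

Hence C_0 ≅ Z^7, C_1 ≅ Z^21, C_2 ≅ Z^14.

Boundary ∂_1: C_1 → C_0 sends each edge [p,q] (with p < q) to q − p. For instance
  ∂cf = f − c.
As a 7×21 matrix over Z this has rank 6, with invariant factors (1,1,1,1,1,1).

∂_2: C_2 → C_1 sends each 2-simplex [p,q,r] to [q,r] − [p,r] + [p,q]. For instance
  ∂efg = fg − eg + ef,
  ∂ade = de − ae + ad.
This gives a 21×14 integer matrix of rank 13; reducing to Smith normal form yields diagonal entries (1,1,1,1,1,1,1,1,1,1,1,1,1).

Reading off H_k = ker ∂_k / im ∂_{k+1}:

  H_0: rank C_0 − rank ∂_1 = 7 − 6 = 1, and the invariant factors of ∂_1 are all 1, so H_0 ≅ Z.
  H_1: rank ker ∂_1 − rank ∂_2 = (21 − 6) − 13 = 2, and the invariant factors of ∂_2 are all 1, so H_1 ≅ Z^2.
  H_2: rank ker ∂_2 − rank ∂_3 = (14 − 13) − 0 = 1, and there is no ∂_3, so H_2 ≅ Z.

As a check, the Euler characteristic is 7 − 21 + 14 = 0, which agrees with 1 − 2 + 1 = 0.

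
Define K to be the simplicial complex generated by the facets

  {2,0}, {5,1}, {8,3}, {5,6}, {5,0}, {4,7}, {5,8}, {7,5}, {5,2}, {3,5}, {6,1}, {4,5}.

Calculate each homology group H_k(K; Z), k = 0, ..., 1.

H_0 ≅ Z,  H_1 ≅ Z^4.

Fix the vertex order 0 < 1 < 2 < 3 < 4 < 5 < 6 < 7 < 8 and write every simplex with vertices in increasing order. Then dim K = 1 and the simplices of K are:

  0-simplices (9): [0], [1], [2], [3], [4], [5], [6], [7], [8]
  1-simplices (12): [0,2], [0,5], [1,5], [1,6], [2,5], [3,5], [3,8], [4,5], [4,7], [5,6], [5,7], [5,8]

so the chain groups are C_0 ≅ Z^9, C_1 ≅ Z^12.

Boundary ∂_1: C_1 → C_0 sends each edge [p,q] (with p < q) to q − p. For instance
  ∂[5,6] = [6] − [5].
As a 9×12 matrix over Z this has rank 8, with invariant factors (1,1,1,1,1,1,1,1).

Computing H_k = (kernel of ∂_k) / (image of ∂_{k+1}):

  H_0: rank C_0 − rank ∂_1 = 9 − 8 = 1, and the invariant factors of ∂_1 are all 1, so H_0 ≅ Z.
  H_1: rank ker ∂_1 − rank ∂_2 = (12 − 8) − 0 = 4, and there is no ∂_2, so H_1 ≅ Z^4.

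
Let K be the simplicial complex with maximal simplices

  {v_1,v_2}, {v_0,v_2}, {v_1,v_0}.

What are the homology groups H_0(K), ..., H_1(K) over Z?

Order the vertices as v_0 < v_1 < v_2. Listing each simplex with vertices in this order, K has dimension 1 with simplices:

  0-simplices (3): [v_0], [v_1], [v_2]
  1-simplices (3): [v_0,v_1], [v_0,v_2], [v_1,v_2]

giving chain groups C_0 ≅ Z^3, C_1 ≅ Z^3.

The boundary map ∂_1: C_1 → C_0 sends each edge [p,q] (with p < q) to q − p. For instance
  ∂[v_1,v_2] = [v_2] − [v_1].
The resulting 3×3 matrix has rank 2, and its Smith normal form has invariant factors (1,1).

Reading off H_k = ker ∂_k / im ∂_{k+1}:

  H_0: rank C_0 − rank ∂_1 = 3 − 2 = 1, and the invariant factors of ∂_1 are all 1, so H_0 ≅ Z.
  H_1: rank ker ∂_1 − rank ∂_2 = (3 − 2) − 0 = 1, and there is no ∂_2, so H_1 ≅ Z.

H_0 = Z,  H_1 = Z.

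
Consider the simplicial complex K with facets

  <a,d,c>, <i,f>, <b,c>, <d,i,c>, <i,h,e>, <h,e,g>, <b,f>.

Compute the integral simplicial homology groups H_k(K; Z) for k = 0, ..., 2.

H_0 ≅ Z,  H_1 ≅ Z,  H_2 = 0.

We work with the vertex ordering a < b < c < d < e < f < g < h < i. The simplices of K, each written with vertices in increasing order, are:

  0-simplices (9): a, b, c, d, e, f, g, h, i
  1-simplices (13): ac, ad, bc, bf, cd, ci, di, eg, eh, ei, fi, gh, hi
  2-simplices (4): acd, cdi, egh, ehi

giving chain groups C_0 ≅ Z^9, C_1 ≅ Z^13, C_2 ≅ Z^4.

The boundary map ∂_1: C_1 → C_0 maps an edge to its endpoints' difference, ∂[p,q] = q − p.
As a 9×13 matrix over Z this has rank 8, with invariant factors (1,1,1,1,1,1,1,1).

∂_2: C_2 → C_1 sends each 2-simplex [p,q,r] to [q,r] − [p,r] + [p,q]. For instance
  ∂ehi = hi − ei + eh,
  ∂egh = gh − eh + eg.
The resulting 13×4 matrix has rank 4, and its Smith normal form has invariant factors (1,1,1,1).

Now H_k = ker ∂_k / im ∂_{k+1}, so:

  H_0: rank C_0 − rank ∂_1 = 9 − 8 = 1, and the invariant factors of ∂_1 are all 1, so H_0 ≅ Z.
  H_1: rank ker ∂_1 − rank ∂_2 = (13 − 8) − 4 = 1, and the invariant factors of ∂_2 are all 1, so H_1 ≅ Z.
  H_2: rank ker ∂_2 − rank ∂_3 = (4 − 4) − 0 = 0, and there is no ∂_3, so H_2 ≅ 0.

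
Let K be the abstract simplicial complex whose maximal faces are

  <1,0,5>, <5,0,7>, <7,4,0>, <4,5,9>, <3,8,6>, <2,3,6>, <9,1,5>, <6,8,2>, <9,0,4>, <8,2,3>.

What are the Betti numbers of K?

Order the vertices as 0 < 1 < 2 < 3 < 4 < 5 < 6 < 7 < 8 < 9. Listing each simplex with vertices in this order, K has dimension 2 with simplices:

  0-simplices (10): [0], [1], [2], [3], [4], [5], [6], [7], [8], [9]
  1-simplices (18): [0,1], [0,4], [0,5], [0,7], [0,9], [1,5], [1,9], [2,3], [2,6], [2,8], [3,6], [3,8], [4,5], [4,7], [4,9], [5,7], [5,9], [6,8]
  2-simplices (10): [0,1,5], [0,4,7], [0,4,9], [0,5,7], [1,5,9], [2,3,6], [2,3,8], [2,6,8], [3,6,8], [4,5,9]

giving chain groups C_0 ≅ Z^10, C_1 ≅ Z^18, C_2 ≅ Z^10.

Boundary ∂_1: C_1 → C_0 is given by ∂[p,q] = [q] − [p].
The resulting 10×18 matrix has rank 8, and its Smith normal form has invariant factors (1,1,1,1,1,1,1,1).

∂_2: C_2 → C_1 acts by ∂[p,q,r] = [q,r] − [p,r] + [p,q]. For instance
  ∂[2,3,8] = [3,8] − [2,8] + [2,3],
  ∂[4,5,9] = [5,9] − [4,9] + [4,5].
The 18×10 boundary matrix has rank 9 and Smith normal form diag(1,1,1,1,1,1,1,1,1).

Computing H_k = (kernel of ∂_k) / (image of ∂_{k+1}):

  H_0: rank C_0 − rank ∂_1 = 10 − 8 = 2, and the invariant factors of ∂_1 are all 1, so H_0 ≅ Z^2.
  H_1: rank ker ∂_1 − rank ∂_2 = (18 − 8) − 9 = 1, and the invariant factors of ∂_2 are all 1, so H_1 ≅ Z.
  H_2: rank ker ∂_2 − rank ∂_3 = (10 − 9) − 0 = 1, and there is no ∂_3, so H_2 ≅ Z.

Hence the Betti numbers are b_0 = 2, b_1 = 1, b_2 = 1.

b_0 = 2, b_1 = 1, b_2 = 1.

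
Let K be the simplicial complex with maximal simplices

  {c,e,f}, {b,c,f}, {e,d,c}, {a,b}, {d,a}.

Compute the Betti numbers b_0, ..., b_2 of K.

b_0 = 1, b_1 = 1, b_2 = 0.

Order the vertices as a < b < c < d < e < f. Listing each simplex with vertices in this order, K has dimension 2 with simplices:

  0-simplices (6): a, b, c, d, e, f
  1-simplices (9): ab, ad, bc, bf, cd, ce, cf, de, ef
  2-simplices (3): bcf, cde, cef

giving chain groups C_0 ≅ Z^6, C_1 ≅ Z^9, C_2 ≅ Z^3.

Boundary ∂_1: C_1 → C_0 sends each edge [p,q] (with p < q) to q − p. For instance
  ∂ce = e − c.
As a 6×9 matrix over Z this has rank 5, with invariant factors (1,1,1,1,1).

The boundary map ∂_2: C_2 → C_1 maps a triangle to the signed sum of its edges. For instance
  ∂bcf = cf − bf + bc,
  ∂cde = de − ce + cd.
As a 9×3 matrix over Z this has rank 3, with invariant factors (1,1,1).

From H_k ≅ ker(∂_k) / im(∂_{k+1}) we obtain:

  H_0: rank C_0 − rank ∂_1 = 6 − 5 = 1, and the invariant factors of ∂_1 are all 1, so H_0 ≅ Z.
  H_1: rank ker ∂_1 − rank ∂_2 = (9 − 5) − 3 = 1, and the invariant factors of ∂_2 are all 1, so H_1 ≅ Z.
  H_2: rank ker ∂_2 − rank ∂_3 = (3 − 3) − 0 = 0, and there is no ∂_3, so H_2 ≅ 0.

Hence the Betti numbers are b_0 = 1, b_1 = 1, b_2 = 0.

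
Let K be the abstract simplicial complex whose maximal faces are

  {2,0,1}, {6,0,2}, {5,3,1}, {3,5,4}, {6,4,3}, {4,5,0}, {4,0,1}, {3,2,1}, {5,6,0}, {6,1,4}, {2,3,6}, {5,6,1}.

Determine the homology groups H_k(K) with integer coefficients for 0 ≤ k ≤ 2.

H_0 = Z,  H_1 = Z/2,  H_2 = 0.

Order the vertices as 0 < 1 < 2 < 3 < 4 < 5 < 6. Listing each simplex with vertices in this order, K has dimension 2 with simplices:

  0-simplices (7): [0], [1], [2], [3], [4], [5], [6]
  1-simplices (18): [0,1], [0,2], [0,4], [0,5], [0,6], [1,2], [1,3], [1,4], [1,5], [1,6], [2,3], [2,6], [3,4], [3,5], [3,6], [4,5], [4,6], [5,6]
  2-simplices (12): [0,1,2], [0,1,4], [0,2,6], [0,4,5], [0,5,6], [1,2,3], [1,3,5], [1,4,6], [1,5,6], [2,3,6], [3,4,5], [3,4,6]

so the chain groups are C_0 ≅ Z^7, C_1 ≅ Z^18, C_2 ≅ Z^12.

∂_1: C_1 → C_0 is given by ∂[p,q] = [q] − [p].
The resulting 7×18 matrix has rank 6, and its Smith normal form has invariant factors (1,1,1,1,1,1).

The boundary map ∂_2: C_2 → C_1 maps a triangle to the signed sum of its edges. For instance
  ∂[2,3,6] = [3,6] − [2,6] + [2,3],
  ∂[0,4,5] = [4,5] − [0,5] + [0,4].
This gives a 18×12 integer matrix of rank 12; reducing to Smith normal form yields diagonal entries (1,1,1,1,1,1,1,1,1,1,1,2).

Computing H_k = (kernel of ∂_k) / (image of ∂_{k+1}):

  H_0: rank C_0 − rank ∂_1 = 7 − 6 = 1, and the invariant factors of ∂_1 are all 1, so H_0 ≅ Z.
  H_1: rank ker ∂_1 − rank ∂_2 = (18 − 6) − 12 = 0, and ∂_2 has invariant factor 2 > 1, so H_1 ≅ Z/2.
  H_2: rank ker ∂_2 − rank ∂_3 = (12 − 12) − 0 = 0, and there is no ∂_3, so H_2 ≅ 0.

As a check, the Euler characteristic is 7 − 18 + 12 = 1, which agrees with 1 − 0 + 0 = 1.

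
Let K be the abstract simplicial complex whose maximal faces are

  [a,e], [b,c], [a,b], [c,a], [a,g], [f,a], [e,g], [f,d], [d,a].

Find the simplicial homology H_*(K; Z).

H_0 ≅ Z,  H_1 ≅ Z^3.

We work with the vertex ordering a < b < c < d < e < f < g. The simplices of K, each written with vertices in increasing order, are:

  0-simplices (7): a, b, c, d, e, f, g
  1-simplices (9): ab, ac, ad, ae, af, ag, bc, df, eg

giving chain groups C_0 ≅ Z^7, C_1 ≅ Z^9.

The boundary map ∂_1: C_1 → C_0 is given by ∂[p,q] = [q] − [p].
The 7×9 boundary matrix has rank 6 and Smith normal form diag(1,1,1,1,1,1).

Reading off H_k = ker ∂_k / im ∂_{k+1}:

  H_0: rank C_0 − rank ∂_1 = 7 − 6 = 1, and the invariant factors of ∂_1 are all 1, so H_0 = Z.
  H_1: rank ker ∂_1 − rank ∂_2 = (9 − 6) − 0 = 3, and there is no ∂_2, so H_1 = Z^3.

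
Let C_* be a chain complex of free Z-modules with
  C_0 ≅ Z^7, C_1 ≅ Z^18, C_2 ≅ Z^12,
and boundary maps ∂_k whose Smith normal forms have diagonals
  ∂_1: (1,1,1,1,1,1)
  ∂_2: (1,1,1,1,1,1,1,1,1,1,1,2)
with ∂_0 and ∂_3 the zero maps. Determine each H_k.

H_0 ≅ Z,  H_1 ≅ Z/2,  H_2 = 0.

H_0: b_0 = 7 − 0 − 6 = 1; torsion from ∂_1 factors > 1: none. So H_0 ≅ Z.
H_1: b_1 = 18 − 6 − 12 = 0; torsion from ∂_2 factors > 1: [2]. So H_1 ≅ Z/2.
H_2: b_2 = 12 − 12 − 0 = 0; torsion from ∂_3 factors > 1: none. So H_2 ≅ 0.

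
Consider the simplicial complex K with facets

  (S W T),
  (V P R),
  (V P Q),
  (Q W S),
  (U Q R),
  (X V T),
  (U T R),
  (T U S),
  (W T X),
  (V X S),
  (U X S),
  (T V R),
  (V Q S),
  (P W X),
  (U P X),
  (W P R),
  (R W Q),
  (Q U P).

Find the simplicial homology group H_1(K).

Order the vertices as P < Q < R < S < T < U < V < W < X. Listing each simplex with vertices in this order, K has dimension 2 with simplices:

  0-simplices (9): P, Q, R, S, T, U, V, W, X
  1-simplices (27): PQ, PR, PU, PV, PW, PX, QR, QS, QU, QV, QW, RT, RU, RV, RW, ST, SU, SV, SW, SX, TU, TV, TW, TX, UX, VX, WX
  2-simplices (18): PQU, PQV, PRV, PRW, PUX, PWX, QRU, QRW, QSV, QSW, RTU, RTV, STU, STW, SUX, SVX, TVX, TWX

giving chain groups C_0 ≅ Z^9, C_1 ≅ Z^27, C_2 ≅ Z^18.

The boundary map ∂_1: C_1 → C_0 is given by ∂[p,q] = [q] − [p]. For instance
  ∂UX = X − U.
The resulting 9×27 matrix has rank 8, and its Smith normal form has invariant factors (1,1,1,1,1,1,1,1).

The boundary map ∂_2: C_2 → C_1 sends each 2-simplex [p,q,r] to [q,r] − [p,r] + [p,q]. For instance
  ∂SVX = VX − SX + SV,
  ∂RTU = TU − RU + RT.
This gives a 27×18 integer matrix of rank 18; reducing to Smith normal form yields diagonal entries (1,1,1,1,1,1,1,1,1,1,1,1,1,1,1,1,1,2).

Now H_k = ker ∂_k / im ∂_{k+1}, so:

  H_1: rank ker ∂_1 − rank ∂_2 = (27 − 8) − 18 = 1, and ∂_2 has invariant factor 2 > 1, so H_1 ≅ Z ⊕ Z/2Z.

H_1 = Z ⊕ Z/2Z.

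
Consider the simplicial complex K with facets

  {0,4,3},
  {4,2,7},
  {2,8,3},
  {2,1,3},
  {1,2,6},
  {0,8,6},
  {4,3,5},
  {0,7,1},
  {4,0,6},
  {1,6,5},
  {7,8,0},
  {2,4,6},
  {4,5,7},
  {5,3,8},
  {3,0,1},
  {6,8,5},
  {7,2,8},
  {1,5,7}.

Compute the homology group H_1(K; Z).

H_1 = Z^2.

We work with the vertex ordering 0 < 1 < 2 < 3 < 4 < 5 < 6 < 7 < 8. The simplices of K, each written with vertices in increasing order, are:

  0-simplices (9): [0], [1], [2], [3], [4], [5], [6], [7], [8]
  1-simplices (27): (27 of them)
  2-simplices (18): [0,1,3], [0,1,7], [0,3,4], [0,4,6], [0,6,8], [0,7,8], [1,2,3], [1,2,6], [1,5,6], [1,5,7], [2,3,8], [2,4,6], [2,4,7], [2,7,8], [3,4,5], [3,5,8], [4,5,7], [5,6,8]

giving chain groups C_0 ≅ Z^9, C_1 ≅ Z^27, C_2 ≅ Z^18.

∂_1: C_1 → C_0 sends each edge [p,q] (with p < q) to q − p. For instance
  ∂[2,7] = [7] − [2].
The resulting 9×27 matrix has rank 8, and its Smith normal form has invariant factors (1,1,1,1,1,1,1,1).

∂_2: C_2 → C_1 maps a triangle to the signed sum of its edges. For instance
  ∂[1,5,7] = [5,7] − [1,7] + [1,5],
  ∂[0,1,3] = [1,3] − [0,3] + [0,1].
This gives a 27×18 integer matrix of rank 17; reducing to Smith normal form yields diagonal entries (1,1,1,1,1,1,1,1,1,1,1,1,1,1,1,1,1).

From H_k ≅ ker(∂_k) / im(∂_{k+1}) we obtain:

  H_1: rank ker ∂_1 − rank ∂_2 = (27 − 8) − 17 = 2, and the invariant factors of ∂_2 are all 1, so H_1 = Z^2.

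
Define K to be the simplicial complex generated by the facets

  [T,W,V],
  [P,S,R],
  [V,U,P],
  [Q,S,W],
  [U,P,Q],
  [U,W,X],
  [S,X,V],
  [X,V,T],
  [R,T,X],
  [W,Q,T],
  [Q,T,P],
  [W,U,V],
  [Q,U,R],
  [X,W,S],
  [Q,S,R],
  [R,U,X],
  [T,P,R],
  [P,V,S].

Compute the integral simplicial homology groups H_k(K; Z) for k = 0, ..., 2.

H_0 = Z,  H_1 = Z ⊕ Z/2Z,  H_2 = 0.

Take the total order P < Q < R < S < T < U < V < W < X on the vertex set. Then K (dimension 2) consists of the simplices:

  0-simplices (9): P, Q, R, S, T, U, V, W, X
  1-simplices (27): PQ, PR, PS, PT, PU, PV, QR, QS, QT, QU, QW, RS, RT, RU, RX, SV, SW, SX, TV, TW, TX, UV, UW, UX, VW, VX, WX
  2-simplices (18): PQT, PQU, PRS, PRT, PSV, PUV, QRS, QRU, QSW, QTW, RTX, RUX, SVX, SWX, TVW, TVX, UVW, UWX

Hence C_0 ≅ Z^9, C_1 ≅ Z^27, C_2 ≅ Z^18.

∂_1: C_1 → C_0 sends each edge [p,q] (with p < q) to q − p.
This gives a 9×27 integer matrix of rank 8; reducing to Smith normal form yields diagonal entries (1,1,1,1,1,1,1,1).

The boundary map ∂_2: C_2 → C_1 acts by ∂[p,q,r] = [q,r] − [p,r] + [p,q]. For instance
  ∂PQT = QT − PT + PQ,
  ∂PUV = UV − PV + PU.
The resulting 27×18 matrix has rank 18, and its Smith normal form has invariant factors (1,1,1,1,1,1,1,1,1,1,1,1,1,1,1,1,1,2).

Computing H_k = (kernel of ∂_k) / (image of ∂_{k+1}):

  H_0: rank C_0 − rank ∂_1 = 9 − 8 = 1, and the invariant factors of ∂_1 are all 1, so H_0 = Z.
  H_1: rank ker ∂_1 − rank ∂_2 = (27 − 8) − 18 = 1, and ∂_2 has invariant factor 2 > 1, so H_1 = Z ⊕ Z/2Z.
  H_2: rank ker ∂_2 − rank ∂_3 = (18 − 18) − 0 = 0, and there is no ∂_3, so H_2 = 0.

As a check, the Euler characteristic is 9 − 27 + 18 = 0, which agrees with 1 − 1 + 0 = 0.
(K is a triangulation of the Klein bottle.)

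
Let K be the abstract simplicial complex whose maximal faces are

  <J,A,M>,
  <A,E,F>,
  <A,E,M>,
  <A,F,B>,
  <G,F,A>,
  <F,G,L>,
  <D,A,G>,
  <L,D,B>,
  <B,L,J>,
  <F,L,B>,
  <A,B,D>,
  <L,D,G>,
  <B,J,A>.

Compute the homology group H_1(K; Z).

H_1 = 0.

Order the vertices as A < B < D < E < F < G < J < L < M. Listing each simplex with vertices in this order, K has dimension 2 with simplices:

  0-simplices (9): A, B, D, E, F, G, J, L, M
  1-simplices (20): AB, AD, AE, AF, AG, AJ, AM, BD, BF, BJ, BL, DG, DL, EF, EM, FG, FL, GL, JL, JM
  2-simplices (13): ABD, ABF, ABJ, ADG, AEF, AEM, AFG, AJM, BDL, BFL, BJL, DGL, FGL

Hence C_0 ≅ Z^9, C_1 ≅ Z^20, C_2 ≅ Z^13.

Boundary ∂_1: C_1 → C_0 sends each edge [p,q] (with p < q) to q − p. For instance
  ∂AE = E − A.
As a 9×20 matrix over Z this has rank 8, with invariant factors (1,1,1,1,1,1,1,1).

Boundary ∂_2: C_2 → C_1 acts by ∂[p,q,r] = [q,r] − [p,r] + [p,q]. For instance
  ∂BDL = DL − BL + BD,
  ∂ADG = DG − AG + AD.
This gives a 20×13 integer matrix of rank 12; reducing to Smith normal form yields diagonal entries (1,1,1,1,1,1,1,1,1,1,1,1).

Now H_k = ker ∂_k / im ∂_{k+1}, so:

  H_1: rank ker ∂_1 − rank ∂_2 = (20 − 8) − 12 = 0, and the invariant factors of ∂_2 are all 1, so H_1 = 0.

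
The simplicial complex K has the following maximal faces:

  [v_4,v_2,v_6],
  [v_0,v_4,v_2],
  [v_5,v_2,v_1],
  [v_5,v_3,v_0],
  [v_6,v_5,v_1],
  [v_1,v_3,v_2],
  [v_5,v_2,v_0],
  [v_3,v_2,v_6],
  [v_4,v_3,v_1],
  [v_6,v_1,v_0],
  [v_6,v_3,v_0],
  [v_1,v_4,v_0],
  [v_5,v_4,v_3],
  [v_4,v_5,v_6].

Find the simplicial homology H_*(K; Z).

H_0 ≅ Z,  H_1 ≅ Z^2,  H_2 ≅ Z.

We work with the vertex ordering v_0 < v_1 < v_2 < v_3 < v_4 < v_5 < v_6. The simplices of K, each written with vertices in increasing order, are:

  0-simplices (7): [v_0], [v_1], [v_2], [v_3], [v_4], [v_5], [v_6]
  1-simplices (21): (21 of them)
  2-simplices (14): (14 of them)

giving chain groups C_0 ≅ Z^7, C_1 ≅ Z^21, C_2 ≅ Z^14.

Boundary ∂_1: C_1 → C_0 maps an edge to its endpoints' difference, ∂[p,q] = q − p. For instance
  ∂[v_2,v_6] = [v_6] − [v_2].
As a 7×21 matrix over Z this has rank 6, with invariant factors (1,1,1,1,1,1).

The boundary map ∂_2: C_2 → C_1 sends each 2-simplex [p,q,r] to [q,r] − [p,r] + [p,q]. For instance
  ∂[v_2,v_3,v_6] = [v_3,v_6] − [v_2,v_6] + [v_2,v_3],
  ∂[v_3,v_4,v_5] = [v_4,v_5] − [v_3,v_5] + [v_3,v_4].
The resulting 21×14 matrix has rank 13, and its Smith normal form has invariant factors (1,1,1,1,1,1,1,1,1,1,1,1,1).

Reading off H_k = ker ∂_k / im ∂_{k+1}:

  H_0: rank C_0 − rank ∂_1 = 7 − 6 = 1, and the invariant factors of ∂_1 are all 1, so H_0 ≅ Z.
  H_1: rank ker ∂_1 − rank ∂_2 = (21 − 6) − 13 = 2, and the invariant factors of ∂_2 are all 1, so H_1 ≅ Z^2.
  H_2: rank ker ∂_2 − rank ∂_3 = (14 − 13) − 0 = 1, and there is no ∂_3, so H_2 ≅ Z.

(K is a triangulation of the torus T^2.)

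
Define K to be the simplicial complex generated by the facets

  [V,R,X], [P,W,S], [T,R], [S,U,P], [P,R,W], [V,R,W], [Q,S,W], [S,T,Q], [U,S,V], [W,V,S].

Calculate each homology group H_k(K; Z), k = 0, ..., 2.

H_0 = Z,  H_1 = Z,  H_2 = 0.

We work with the vertex ordering P < Q < R < S < T < U < V < W < X. The simplices of K, each written with vertices in increasing order, are:

  0-simplices (9): P, Q, R, S, T, U, V, W, X
  1-simplices (18): PR, PS, PU, PW, QS, QT, QW, RT, RV, RW, RX, ST, SU, SV, SW, UV, VW, VX
  2-simplices (9): PRW, PSU, PSW, QST, QSW, RVW, RVX, SUV, SVW

so the chain groups are C_0 ≅ Z^9, C_1 ≅ Z^18, C_2 ≅ Z^9.

The boundary map ∂_1: C_1 → C_0 is given by ∂[p,q] = [q] − [p].
The resulting 9×18 matrix has rank 8, and its Smith normal form has invariant factors (1,1,1,1,1,1,1,1).

Boundary ∂_2: C_2 → C_1 maps a triangle to the signed sum of its edges. For instance
  ∂QSW = SW − QW + QS,
  ∂PRW = RW − PW + PR.
The resulting 18×9 matrix has rank 9, and its Smith normal form has invariant factors (1,1,1,1,1,1,1,1,1).

Computing H_k = (kernel of ∂_k) / (image of ∂_{k+1}):

  H_0: rank C_0 − rank ∂_1 = 9 − 8 = 1, and the invariant factors of ∂_1 are all 1, so H_0 = Z.
  H_1: rank ker ∂_1 − rank ∂_2 = (18 − 8) − 9 = 1, and the invariant factors of ∂_2 are all 1, so H_1 = Z.
  H_2: rank ker ∂_2 − rank ∂_3 = (9 − 9) − 0 = 0, and there is no ∂_3, so H_2 = 0.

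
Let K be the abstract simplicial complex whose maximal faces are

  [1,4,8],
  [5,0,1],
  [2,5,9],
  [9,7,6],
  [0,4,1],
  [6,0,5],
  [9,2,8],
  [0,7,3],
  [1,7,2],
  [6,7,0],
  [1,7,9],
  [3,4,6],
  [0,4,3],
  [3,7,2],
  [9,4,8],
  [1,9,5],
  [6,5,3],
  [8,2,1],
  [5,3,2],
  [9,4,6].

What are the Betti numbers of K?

b_0 = 1, b_1 = 1, b_2 = 0.

We work with the vertex ordering 0 < 1 < 2 < 3 < 4 < 5 < 6 < 7 < 8 < 9. The simplices of K, each written with vertices in increasing order, are:

  0-simplices (10): [0], [1], [2], [3], [4], [5], [6], [7], [8], [9]
  1-simplices (30): (30 of them)
  2-simplices (20): (20 of them)

so the chain groups are C_0 ≅ Z^10, C_1 ≅ Z^30, C_2 ≅ Z^20.

The boundary map ∂_1: C_1 → C_0 sends each edge [p,q] (with p < q) to q − p.
The 10×30 boundary matrix has rank 9 and Smith normal form diag(1,1,1,1,1,1,1,1,1).

The boundary map ∂_2: C_2 → C_1 acts by ∂[p,q,r] = [q,r] − [p,r] + [p,q]. For instance
  ∂[0,1,5] = [1,5] − [0,5] + [0,1],
  ∂[1,2,7] = [2,7] − [1,7] + [1,2].
As a 30×20 matrix over Z this has rank 20, with invariant factors (1,1,1,1,1,1,1,1,1,1,1,1,1,1,1,1,1,1,1,2).

Reading off H_k = ker ∂_k / im ∂_{k+1}:

  H_0: rank C_0 − rank ∂_1 = 10 − 9 = 1, and the invariant factors of ∂_1 are all 1, so H_0 ≅ Z.
  H_1: rank ker ∂_1 − rank ∂_2 = (30 − 9) − 20 = 1, and ∂_2 has invariant factor 2 > 1, so H_1 ≅ Z ⊕ Z_2.
  H_2: rank ker ∂_2 − rank ∂_3 = (20 − 20) − 0 = 0, and there is no ∂_3, so H_2 ≅ 0.

(K is a triangulation of the Klein bottle.)

Hence the Betti numbers are b_0 = 1, b_1 = 1, b_2 = 0.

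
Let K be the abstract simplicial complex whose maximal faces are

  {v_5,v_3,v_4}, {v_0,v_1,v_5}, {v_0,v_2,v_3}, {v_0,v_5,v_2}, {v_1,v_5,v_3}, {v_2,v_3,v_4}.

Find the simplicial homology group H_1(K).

H_1 ≅ Z.

Order the vertices as v_0 < v_1 < v_2 < v_3 < v_4 < v_5. Listing each simplex with vertices in this order, K has dimension 2 with simplices:

  0-simplices (6): [v_0], [v_1], [v_2], [v_3], [v_4], [v_5]
  1-simplices (12): [v_0,v_1], [v_0,v_2], [v_0,v_3], [v_0,v_5], [v_1,v_3], [v_1,v_5], [v_2,v_3], [v_2,v_4], [v_2,v_5], [v_3,v_4], [v_3,v_5], [v_4,v_5]
  2-simplices (6): [v_0,v_1,v_5], [v_0,v_2,v_3], [v_0,v_2,v_5], [v_1,v_3,v_5], [v_2,v_3,v_4], [v_3,v_4,v_5]

so the chain groups are C_0 ≅ Z^6, C_1 ≅ Z^12, C_2 ≅ Z^6.

Boundary ∂_1: C_1 → C_0 is given by ∂[p,q] = [q] − [p].
The resulting 6×12 matrix has rank 5, and its Smith normal form has invariant factors (1,1,1,1,1).

∂_2: C_2 → C_1 maps a triangle to the signed sum of its edges. For instance
  ∂[v_1,v_3,v_5] = [v_3,v_5] − [v_1,v_5] + [v_1,v_3],
  ∂[v_3,v_4,v_5] = [v_4,v_5] − [v_3,v_5] + [v_3,v_4].
The resulting 12×6 matrix has rank 6, and its Smith normal form has invariant factors (1,1,1,1,1,1).

Reading off H_k = ker ∂_k / im ∂_{k+1}:

  H_1: rank ker ∂_1 − rank ∂_2 = (12 − 5) − 6 = 1, and the invariant factors of ∂_2 are all 1, so H_1 ≅ Z.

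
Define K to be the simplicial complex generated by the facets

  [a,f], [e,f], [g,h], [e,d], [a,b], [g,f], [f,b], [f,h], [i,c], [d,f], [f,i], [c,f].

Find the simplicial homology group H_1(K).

Take the total order a < b < c < d < e < f < g < h < i on the vertex set. Then K (dimension 1) consists of the simplices:

  0-simplices (9): a, b, c, d, e, f, g, h, i
  1-simplices (12): ab, af, bf, cf, ci, de, df, ef, fg, fh, fi, gh

giving chain groups C_0 ≅ Z^9, C_1 ≅ Z^12.

Boundary ∂_1: C_1 → C_0 sends each edge [p,q] (with p < q) to q − p. For instance
  ∂ab = b − a.
As a 9×12 matrix over Z this has rank 8, with invariant factors (1,1,1,1,1,1,1,1).

Computing H_k = (kernel of ∂_k) / (image of ∂_{k+1}):

  H_1: rank ker ∂_1 − rank ∂_2 = (12 − 8) − 0 = 4, and there is no ∂_2, so H_1 ≅ Z^4.

(K is a triangulation of a wedge of 4 circles.)

H_1 = Z^4.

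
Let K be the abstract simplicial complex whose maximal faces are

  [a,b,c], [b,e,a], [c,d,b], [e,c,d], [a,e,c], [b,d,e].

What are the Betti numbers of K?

b_0 = 1, b_1 = 0, b_2 = 1.

Fix the vertex order a < b < c < d < e and write every simplex with vertices in increasing order. Then dim K = 2 and the simplices of K are:

  0-simplices (5): a, b, c, d, e
  1-simplices (9): ab, ac, ae, bc, bd, be, cd, ce, de
  2-simplices (6): abc, abe, ace, bcd, bde, cde

so the chain groups are C_0 ≅ Z^5, C_1 ≅ Z^9, C_2 ≅ Z^6.

The boundary map ∂_1: C_1 → C_0 sends each edge [p,q] (with p < q) to q − p. For instance
  ∂cd = d − c.
This gives a 5×9 integer matrix of rank 4; reducing to Smith normal form yields diagonal entries (1,1,1,1).

Boundary ∂_2: C_2 → C_1 sends each 2-simplex [p,q,r] to [q,r] − [p,r] + [p,q]. For instance
  ∂bcd = cd − bd + bc,
  ∂cde = de − ce + cd.
The 9×6 boundary matrix has rank 5 and Smith normal form diag(1,1,1,1,1).

Reading off H_k = ker ∂_k / im ∂_{k+1}:

  H_0: rank C_0 − rank ∂_1 = 5 − 4 = 1, and the invariant factors of ∂_1 are all 1, so H_0 = Z.
  H_1: rank ker ∂_1 − rank ∂_2 = (9 − 4) − 5 = 0, and the invariant factors of ∂_2 are all 1, so H_1 = 0.
  H_2: rank ker ∂_2 − rank ∂_3 = (6 − 5) − 0 = 1, and there is no ∂_3, so H_2 = Z.

As a check, the Euler characteristic is 5 − 9 + 6 = 2, which agrees with 1 − 0 + 1 = 2.
(K is a triangulation of the 2-sphere S^2.)

Hence the Betti numbers are b_0 = 1, b_1 = 0, b_2 = 1.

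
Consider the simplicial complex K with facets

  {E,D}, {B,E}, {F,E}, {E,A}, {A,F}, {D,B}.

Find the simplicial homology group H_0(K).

Fix the vertex order A < B < D < E < F and write every simplex with vertices in increasing order. Then dim K = 1 and the simplices of K are:

  0-simplices (5): A, B, D, E, F
  1-simplices (6): AE, AF, BD, BE, DE, EF

giving chain groups C_0 ≅ Z^5, C_1 ≅ Z^6.

Boundary ∂_1: C_1 → C_0 sends each edge [p,q] (with p < q) to q − p. For instance
  ∂DE = E − D.
This gives a 5×6 integer matrix of rank 4; reducing to Smith normal form yields diagonal entries (1,1,1,1).

Now H_k = ker ∂_k / im ∂_{k+1}, so:

  H_0: rank C_0 − rank ∂_1 = 5 − 4 = 1, and the invariant factors of ∂_1 are all 1, so H_0 ≅ Z.

H_0 = Z.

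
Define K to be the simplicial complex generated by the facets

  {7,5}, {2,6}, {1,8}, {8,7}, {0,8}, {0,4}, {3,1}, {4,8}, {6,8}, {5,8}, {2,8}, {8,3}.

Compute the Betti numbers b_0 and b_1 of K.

b_0 = 1, b_1 = 4.

We work with the vertex ordering 0 < 1 < 2 < 3 < 4 < 5 < 6 < 7 < 8. The simplices of K, each written with vertices in increasing order, are:

  0-simplices (9): [0], [1], [2], [3], [4], [5], [6], [7], [8]
  1-simplices (12): [0,4], [0,8], [1,3], [1,8], [2,6], [2,8], [3,8], [4,8], [5,7], [5,8], [6,8], [7,8]

Hence C_0 ≅ Z^9, C_1 ≅ Z^12.

∂_1: C_1 → C_0 is given by ∂[p,q] = [q] − [p]. For instance
  ∂[5,7] = [7] − [5].
The resulting 9×12 matrix has rank 8, and its Smith normal form has invariant factors (1,1,1,1,1,1,1,1).

From H_k ≅ ker(∂_k) / im(∂_{k+1}) we obtain:

  H_0: rank C_0 − rank ∂_1 = 9 − 8 = 1, and the invariant factors of ∂_1 are all 1, so H_0 ≅ Z.
  H_1: rank ker ∂_1 − rank ∂_2 = (12 − 8) − 0 = 4, and there is no ∂_2, so H_1 ≅ Z^4.

Hence the Betti numbers are b_0 = 1, b_1 = 4.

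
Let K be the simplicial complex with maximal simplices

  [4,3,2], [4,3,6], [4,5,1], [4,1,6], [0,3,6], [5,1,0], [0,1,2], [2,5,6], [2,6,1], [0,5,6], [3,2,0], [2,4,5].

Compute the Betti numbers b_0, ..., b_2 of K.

b_0 = 1, b_1 = 0, b_2 = 0.

K has 7 vertices, 18 edges, 12 triangles.
rank ∂_0 = 0, rank ∂_1 = 6 ⇒ b_0 = 7 − 0 − 6 = 1; all invariant factors of ∂_1 are 1 so no torsion. So H_0 = Z.
rank ∂_1 = 6, rank ∂_2 = 12 ⇒ b_1 = 18 − 6 − 12 = 0; ∂_2 has invariant factor(s) [2] giving torsion. So H_1 = Z/2Z.
rank ∂_2 = 12, rank ∂_3 = 0 ⇒ b_2 = 12 − 12 − 0 = 0. So H_2 = 0.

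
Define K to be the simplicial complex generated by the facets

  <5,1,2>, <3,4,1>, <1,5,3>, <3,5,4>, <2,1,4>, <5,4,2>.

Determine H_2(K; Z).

H_2 = Z.

Take the total order 1 < 2 < 3 < 4 < 5 on the vertex set. Then K (dimension 2) consists of the simplices:

  0-simplices (5): [1], [2], [3], [4], [5]
  1-simplices (9): [1,2], [1,3], [1,4], [1,5], [2,4], [2,5], [3,4], [3,5], [4,5]
  2-simplices (6): [1,2,4], [1,2,5], [1,3,4], [1,3,5], [2,4,5], [3,4,5]

giving chain groups C_0 ≅ Z^5, C_1 ≅ Z^9, C_2 ≅ Z^6.

∂_1: C_1 → C_0 is given by ∂[p,q] = [q] − [p]. For instance
  ∂[1,4] = [4] − [1].
This gives a 5×9 integer matrix of rank 4; reducing to Smith normal form yields diagonal entries (1,1,1,1).

∂_2: C_2 → C_1 acts by ∂[p,q,r] = [q,r] − [p,r] + [p,q]. For instance
  ∂[1,2,5] = [2,5] − [1,5] + [1,2],
  ∂[1,3,5] = [3,5] − [1,5] + [1,3].
The 9×6 boundary matrix has rank 5 and Smith normal form diag(1,1,1,1,1).

Reading off H_k = ker ∂_k / im ∂_{k+1}:

  H_2: rank ker ∂_2 − rank ∂_3 = (6 − 5) − 0 = 1, and there is no ∂_3, so H_2 ≅ Z.

(K is a triangulation of the 2-sphere S^2.)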